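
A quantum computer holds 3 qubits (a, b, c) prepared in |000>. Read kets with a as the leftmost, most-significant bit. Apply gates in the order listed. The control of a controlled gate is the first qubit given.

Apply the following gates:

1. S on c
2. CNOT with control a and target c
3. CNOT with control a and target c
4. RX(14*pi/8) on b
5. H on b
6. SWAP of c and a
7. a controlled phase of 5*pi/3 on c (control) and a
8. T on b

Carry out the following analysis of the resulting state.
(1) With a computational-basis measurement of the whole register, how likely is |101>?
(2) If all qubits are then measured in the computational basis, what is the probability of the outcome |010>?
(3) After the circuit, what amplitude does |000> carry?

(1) A full measurement returns |101> with probability 0. Key observation: the block from step 2 through step 3 cancels to the identity and can be dropped.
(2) Outcome |010> occurs with probability 1/2.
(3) |000> carries amplitude -sqrt(2)*sqrt(sqrt(2) + 2)/4 - sqrt(2)*I*sqrt(2 - sqrt(2))/4 in the final state.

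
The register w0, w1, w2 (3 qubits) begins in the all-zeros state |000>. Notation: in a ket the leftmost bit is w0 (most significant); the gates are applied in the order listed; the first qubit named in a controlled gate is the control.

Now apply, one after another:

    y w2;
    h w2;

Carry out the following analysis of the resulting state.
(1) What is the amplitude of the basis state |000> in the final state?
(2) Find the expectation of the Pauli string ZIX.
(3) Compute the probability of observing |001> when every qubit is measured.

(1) |000> carries amplitude sqrt(2)*I/2 in the final state.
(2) The observable ZIX averages to -1.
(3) A full measurement returns |001> with probability 1/2.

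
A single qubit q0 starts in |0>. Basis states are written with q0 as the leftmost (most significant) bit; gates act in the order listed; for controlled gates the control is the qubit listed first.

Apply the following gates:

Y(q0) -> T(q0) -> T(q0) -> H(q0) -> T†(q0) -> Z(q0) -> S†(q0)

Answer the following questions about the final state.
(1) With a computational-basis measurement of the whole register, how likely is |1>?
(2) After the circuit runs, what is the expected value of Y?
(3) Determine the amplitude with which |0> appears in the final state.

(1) A full measurement returns |1> with probability 1/2.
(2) In the final state, Y has expectation -sqrt(2)/2.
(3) The final state's coefficient on |0> equals -sqrt(2)/2.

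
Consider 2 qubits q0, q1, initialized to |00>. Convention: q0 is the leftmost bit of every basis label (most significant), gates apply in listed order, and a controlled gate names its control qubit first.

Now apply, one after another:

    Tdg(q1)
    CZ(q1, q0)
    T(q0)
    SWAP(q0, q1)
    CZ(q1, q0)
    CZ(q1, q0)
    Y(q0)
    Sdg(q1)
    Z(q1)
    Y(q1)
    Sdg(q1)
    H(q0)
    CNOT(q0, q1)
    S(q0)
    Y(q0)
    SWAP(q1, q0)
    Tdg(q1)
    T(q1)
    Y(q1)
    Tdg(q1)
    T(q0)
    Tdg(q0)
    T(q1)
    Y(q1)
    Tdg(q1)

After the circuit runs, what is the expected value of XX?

The observable XX averages to -sqrt(2)/2.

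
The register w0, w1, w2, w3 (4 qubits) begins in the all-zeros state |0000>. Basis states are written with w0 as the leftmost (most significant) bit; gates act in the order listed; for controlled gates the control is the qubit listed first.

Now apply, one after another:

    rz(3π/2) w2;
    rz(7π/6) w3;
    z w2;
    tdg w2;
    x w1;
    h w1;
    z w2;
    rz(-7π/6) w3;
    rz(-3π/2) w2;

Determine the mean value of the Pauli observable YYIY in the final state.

In the final state, YYIY has expectation 0.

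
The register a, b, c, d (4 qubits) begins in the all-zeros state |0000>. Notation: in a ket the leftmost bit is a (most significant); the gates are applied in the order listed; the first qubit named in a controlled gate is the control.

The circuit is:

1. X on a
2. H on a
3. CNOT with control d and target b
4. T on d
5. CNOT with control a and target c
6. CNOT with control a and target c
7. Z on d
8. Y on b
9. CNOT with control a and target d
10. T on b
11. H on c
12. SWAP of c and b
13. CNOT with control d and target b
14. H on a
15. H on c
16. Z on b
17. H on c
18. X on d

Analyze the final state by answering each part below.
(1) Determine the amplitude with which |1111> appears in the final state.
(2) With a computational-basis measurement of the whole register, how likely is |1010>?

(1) The final state's coefficient on |1111> equals -sqrt(2)*exp(3*I*pi/4)/4. Key observation: the block from step 5 through step 6 cancels to the identity and can be dropped.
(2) The probability of measuring |1010> is 1/8.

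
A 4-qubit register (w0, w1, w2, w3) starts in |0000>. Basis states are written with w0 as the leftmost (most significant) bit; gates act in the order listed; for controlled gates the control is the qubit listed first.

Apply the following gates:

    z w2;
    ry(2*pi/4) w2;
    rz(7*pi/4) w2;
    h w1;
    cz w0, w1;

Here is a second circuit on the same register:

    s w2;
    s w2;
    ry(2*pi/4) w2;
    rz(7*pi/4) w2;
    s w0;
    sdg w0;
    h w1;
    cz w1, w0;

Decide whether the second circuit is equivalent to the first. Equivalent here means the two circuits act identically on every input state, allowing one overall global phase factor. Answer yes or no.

Yes, they are equivalent — the unitaries differ by at most a global phase.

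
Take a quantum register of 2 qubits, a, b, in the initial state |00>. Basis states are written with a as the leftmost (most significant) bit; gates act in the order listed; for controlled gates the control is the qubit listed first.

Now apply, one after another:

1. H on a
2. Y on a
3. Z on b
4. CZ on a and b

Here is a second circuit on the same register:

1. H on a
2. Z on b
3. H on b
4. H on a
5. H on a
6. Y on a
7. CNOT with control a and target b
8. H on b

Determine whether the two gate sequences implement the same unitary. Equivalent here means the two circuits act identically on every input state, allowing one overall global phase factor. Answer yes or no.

Yes, they are equivalent — the unitaries differ by at most a global phase.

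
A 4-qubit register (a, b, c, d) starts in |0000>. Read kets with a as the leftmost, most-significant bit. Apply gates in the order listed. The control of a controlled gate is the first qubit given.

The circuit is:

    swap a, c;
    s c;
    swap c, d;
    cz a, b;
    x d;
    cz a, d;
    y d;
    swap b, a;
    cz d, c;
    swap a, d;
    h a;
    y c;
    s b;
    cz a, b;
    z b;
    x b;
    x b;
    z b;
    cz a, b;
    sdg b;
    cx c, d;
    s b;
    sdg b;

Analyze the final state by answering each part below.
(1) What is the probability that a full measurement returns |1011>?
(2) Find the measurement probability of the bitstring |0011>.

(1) A full measurement returns |1011> with probability 1/2. Key observation: steps 13-20 multiply out to the identity, so the circuit reduces to the remaining gates.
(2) A full measurement returns |0011> with probability 1/2.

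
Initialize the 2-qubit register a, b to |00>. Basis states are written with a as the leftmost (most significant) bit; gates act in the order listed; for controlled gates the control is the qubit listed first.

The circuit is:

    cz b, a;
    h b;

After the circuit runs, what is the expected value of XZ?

The expectation value of XZ is 0.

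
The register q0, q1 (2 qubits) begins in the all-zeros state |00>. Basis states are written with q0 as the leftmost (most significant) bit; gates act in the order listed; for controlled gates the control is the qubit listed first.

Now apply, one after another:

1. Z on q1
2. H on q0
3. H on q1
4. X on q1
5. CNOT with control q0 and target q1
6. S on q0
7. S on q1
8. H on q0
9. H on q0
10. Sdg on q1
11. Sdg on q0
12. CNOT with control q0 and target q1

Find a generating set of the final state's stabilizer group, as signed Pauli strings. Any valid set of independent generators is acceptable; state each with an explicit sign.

The stabilizer group can be generated by +XI, +IX, among other valid generating sets. Key observation: gates 5-12 undo each other exactly, leaving only the rest of the circuit to track.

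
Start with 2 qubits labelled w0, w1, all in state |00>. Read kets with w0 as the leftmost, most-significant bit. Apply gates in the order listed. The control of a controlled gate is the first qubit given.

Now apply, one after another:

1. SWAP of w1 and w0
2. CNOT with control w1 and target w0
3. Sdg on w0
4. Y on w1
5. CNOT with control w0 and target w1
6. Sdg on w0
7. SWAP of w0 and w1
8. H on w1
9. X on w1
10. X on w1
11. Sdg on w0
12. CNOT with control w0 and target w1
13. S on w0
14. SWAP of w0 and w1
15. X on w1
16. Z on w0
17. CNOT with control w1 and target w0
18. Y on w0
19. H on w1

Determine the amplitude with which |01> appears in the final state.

The amplitude on |01> is -1/2. Key observation: gates 9-10 undo each other exactly, leaving only the rest of the circuit to track.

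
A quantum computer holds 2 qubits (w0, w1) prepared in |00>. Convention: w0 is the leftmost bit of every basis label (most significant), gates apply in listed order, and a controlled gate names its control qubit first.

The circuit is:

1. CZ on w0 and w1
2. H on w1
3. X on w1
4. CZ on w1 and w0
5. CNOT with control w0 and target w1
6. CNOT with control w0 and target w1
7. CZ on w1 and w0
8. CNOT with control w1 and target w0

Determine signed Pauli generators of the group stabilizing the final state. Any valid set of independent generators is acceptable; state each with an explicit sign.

The final state is stabilized by the group generated by +XX, +ZZ; other independent generating sets are equally valid. Key observation: the block from step 4 through step 7 cancels to the identity and can be dropped.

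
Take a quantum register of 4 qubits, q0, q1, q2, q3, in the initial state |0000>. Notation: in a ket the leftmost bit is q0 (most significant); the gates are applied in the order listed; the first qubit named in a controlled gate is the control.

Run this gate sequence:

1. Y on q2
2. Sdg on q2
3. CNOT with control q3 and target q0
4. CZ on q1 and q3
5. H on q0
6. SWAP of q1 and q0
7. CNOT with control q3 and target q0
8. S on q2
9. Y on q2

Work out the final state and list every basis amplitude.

The final amplitudes are sqrt(2)/2 on |0000>, sqrt(2)/2 on |0100>, and 0 on every other basis state.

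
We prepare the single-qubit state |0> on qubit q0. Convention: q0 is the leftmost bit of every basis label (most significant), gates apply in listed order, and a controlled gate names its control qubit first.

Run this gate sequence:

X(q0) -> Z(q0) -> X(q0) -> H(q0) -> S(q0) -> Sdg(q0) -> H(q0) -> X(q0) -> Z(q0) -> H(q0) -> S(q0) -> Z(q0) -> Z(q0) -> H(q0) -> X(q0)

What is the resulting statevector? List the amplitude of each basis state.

The resulting statevector has amplitude 1/2 + I/2 on |0>, 1/2 - I/2 on |1>. Key observation: steps 3-8 multiply out to the identity, so the circuit reduces to the remaining gates.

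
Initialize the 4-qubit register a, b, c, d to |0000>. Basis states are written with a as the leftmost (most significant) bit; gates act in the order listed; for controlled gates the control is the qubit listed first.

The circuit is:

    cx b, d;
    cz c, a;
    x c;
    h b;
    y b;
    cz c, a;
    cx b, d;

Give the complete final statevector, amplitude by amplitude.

The resulting statevector has amplitude -sqrt(2)*I/2 on |0010>, sqrt(2)*I/2 on |0111>, and 0 on every other basis state.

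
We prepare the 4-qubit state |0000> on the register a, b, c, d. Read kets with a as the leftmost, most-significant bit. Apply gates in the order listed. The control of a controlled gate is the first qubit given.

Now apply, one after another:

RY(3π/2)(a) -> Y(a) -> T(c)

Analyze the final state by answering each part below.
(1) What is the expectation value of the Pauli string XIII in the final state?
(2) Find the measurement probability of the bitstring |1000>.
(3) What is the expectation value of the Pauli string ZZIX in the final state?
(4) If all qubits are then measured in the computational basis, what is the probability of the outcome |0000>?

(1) The expectation value of XIII is 1.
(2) A full measurement returns |1000> with probability 1/2.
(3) The expectation value of ZZIX is 0.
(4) A full measurement returns |0000> with probability 1/2.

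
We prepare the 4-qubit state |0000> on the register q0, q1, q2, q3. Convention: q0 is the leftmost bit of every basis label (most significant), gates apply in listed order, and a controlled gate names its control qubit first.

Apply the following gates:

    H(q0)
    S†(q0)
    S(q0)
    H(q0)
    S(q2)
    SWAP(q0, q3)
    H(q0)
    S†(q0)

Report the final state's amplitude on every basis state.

The final amplitudes are sqrt(2)/2 on |0000>, -sqrt(2)*I/2 on |1000>, and 0 on every other basis state. Key observation: the block from step 1 through step 4 cancels to the identity and can be dropped.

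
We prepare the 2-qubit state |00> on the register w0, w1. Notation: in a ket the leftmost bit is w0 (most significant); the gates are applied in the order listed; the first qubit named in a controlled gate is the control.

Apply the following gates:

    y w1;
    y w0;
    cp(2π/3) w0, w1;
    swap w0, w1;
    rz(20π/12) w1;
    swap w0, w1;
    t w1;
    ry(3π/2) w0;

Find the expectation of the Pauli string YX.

The observable YX averages to 0.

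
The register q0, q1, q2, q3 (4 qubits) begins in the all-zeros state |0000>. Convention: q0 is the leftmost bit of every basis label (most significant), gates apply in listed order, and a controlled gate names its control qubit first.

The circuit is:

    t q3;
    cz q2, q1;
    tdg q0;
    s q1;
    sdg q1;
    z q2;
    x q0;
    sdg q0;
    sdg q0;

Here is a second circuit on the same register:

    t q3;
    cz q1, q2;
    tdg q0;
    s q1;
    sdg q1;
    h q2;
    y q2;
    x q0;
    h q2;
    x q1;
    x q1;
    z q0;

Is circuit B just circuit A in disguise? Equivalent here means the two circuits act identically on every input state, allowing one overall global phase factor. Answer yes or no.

No — the two circuits implement different unitaries, even allowing a global phase.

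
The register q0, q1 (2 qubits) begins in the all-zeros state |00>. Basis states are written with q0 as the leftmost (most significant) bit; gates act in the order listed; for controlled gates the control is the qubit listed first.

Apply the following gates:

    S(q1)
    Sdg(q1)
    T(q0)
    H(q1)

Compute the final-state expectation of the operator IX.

In the final state, IX has expectation 1. Key observation: the block from step 1 through step 2 cancels to the identity and can be dropped.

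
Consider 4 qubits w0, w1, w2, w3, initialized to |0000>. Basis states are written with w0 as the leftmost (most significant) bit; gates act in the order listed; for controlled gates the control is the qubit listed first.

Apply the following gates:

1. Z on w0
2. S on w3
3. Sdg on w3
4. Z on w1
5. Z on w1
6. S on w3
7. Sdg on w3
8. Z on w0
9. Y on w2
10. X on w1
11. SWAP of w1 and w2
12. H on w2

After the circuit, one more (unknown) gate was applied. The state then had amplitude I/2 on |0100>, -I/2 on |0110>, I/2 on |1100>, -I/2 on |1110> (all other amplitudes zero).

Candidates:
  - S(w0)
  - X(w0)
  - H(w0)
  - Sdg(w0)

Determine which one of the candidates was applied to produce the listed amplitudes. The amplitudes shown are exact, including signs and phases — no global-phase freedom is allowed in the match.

The applied gate was H(w0). Key observation: gates 1-8 undo each other exactly, leaving only the rest of the circuit to track.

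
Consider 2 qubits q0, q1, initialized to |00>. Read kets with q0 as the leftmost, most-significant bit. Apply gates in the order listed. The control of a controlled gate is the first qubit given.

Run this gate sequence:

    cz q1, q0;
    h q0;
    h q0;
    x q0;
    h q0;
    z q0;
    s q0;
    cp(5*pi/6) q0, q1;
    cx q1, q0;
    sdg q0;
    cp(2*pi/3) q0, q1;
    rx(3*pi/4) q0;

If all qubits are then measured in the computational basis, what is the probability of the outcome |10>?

A full measurement returns |10> with probability 1/2.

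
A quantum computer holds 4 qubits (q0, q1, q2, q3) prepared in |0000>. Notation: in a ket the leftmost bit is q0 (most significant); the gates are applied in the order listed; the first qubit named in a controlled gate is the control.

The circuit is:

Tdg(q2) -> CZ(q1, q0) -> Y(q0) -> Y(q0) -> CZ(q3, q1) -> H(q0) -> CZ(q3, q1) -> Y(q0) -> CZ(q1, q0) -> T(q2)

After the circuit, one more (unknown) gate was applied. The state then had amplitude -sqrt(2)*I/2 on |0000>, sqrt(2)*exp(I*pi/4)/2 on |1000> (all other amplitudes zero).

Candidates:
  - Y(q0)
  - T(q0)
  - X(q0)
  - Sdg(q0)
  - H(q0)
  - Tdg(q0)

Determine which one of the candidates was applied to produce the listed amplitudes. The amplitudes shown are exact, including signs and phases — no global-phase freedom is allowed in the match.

The applied gate was Tdg(q0).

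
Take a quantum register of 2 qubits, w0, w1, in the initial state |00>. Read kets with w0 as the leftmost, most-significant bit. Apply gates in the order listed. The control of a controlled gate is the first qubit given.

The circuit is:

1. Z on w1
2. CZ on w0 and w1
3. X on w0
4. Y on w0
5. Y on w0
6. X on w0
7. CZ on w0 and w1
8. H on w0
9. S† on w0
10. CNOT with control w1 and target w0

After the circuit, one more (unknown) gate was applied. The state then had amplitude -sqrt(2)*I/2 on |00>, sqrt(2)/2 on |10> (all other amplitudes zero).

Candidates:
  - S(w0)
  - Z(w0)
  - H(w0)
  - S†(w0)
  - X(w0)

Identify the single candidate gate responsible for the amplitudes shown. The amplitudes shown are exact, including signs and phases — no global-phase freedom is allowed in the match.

It was X(w0) that produced the state shown. Key observation: the block from step 2 through step 7 cancels to the identity and can be dropped.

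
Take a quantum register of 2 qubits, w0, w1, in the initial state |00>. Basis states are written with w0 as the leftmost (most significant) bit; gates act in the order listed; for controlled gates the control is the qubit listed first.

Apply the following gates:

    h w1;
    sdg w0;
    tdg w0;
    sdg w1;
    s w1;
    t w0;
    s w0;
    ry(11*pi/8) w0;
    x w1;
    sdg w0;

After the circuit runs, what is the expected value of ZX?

In the final state, ZX has expectation -sqrt(2 - sqrt(2))/2. Key observation: gates 2-7 undo each other exactly, leaving only the rest of the circuit to track.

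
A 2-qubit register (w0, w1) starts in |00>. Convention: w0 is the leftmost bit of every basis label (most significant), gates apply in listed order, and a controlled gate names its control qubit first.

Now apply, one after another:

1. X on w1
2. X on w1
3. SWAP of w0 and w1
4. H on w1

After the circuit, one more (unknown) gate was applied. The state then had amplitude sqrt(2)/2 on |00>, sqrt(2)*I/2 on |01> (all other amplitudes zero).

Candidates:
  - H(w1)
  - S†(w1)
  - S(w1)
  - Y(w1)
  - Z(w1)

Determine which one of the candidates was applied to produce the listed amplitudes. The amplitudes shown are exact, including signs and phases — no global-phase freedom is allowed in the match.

The applied gate was S(w1).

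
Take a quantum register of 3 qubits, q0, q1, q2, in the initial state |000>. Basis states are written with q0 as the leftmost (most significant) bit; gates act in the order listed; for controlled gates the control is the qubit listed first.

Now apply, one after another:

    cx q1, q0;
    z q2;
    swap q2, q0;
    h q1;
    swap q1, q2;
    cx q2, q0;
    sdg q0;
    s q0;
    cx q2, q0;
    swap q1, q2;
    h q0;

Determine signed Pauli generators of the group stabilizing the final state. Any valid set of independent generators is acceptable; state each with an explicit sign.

The final state is stabilized by the group generated by +XII, +IXI, +IIZ; other independent generating sets are equally valid. Key observation: steps 5-10 multiply out to the identity, so the circuit reduces to the remaining gates.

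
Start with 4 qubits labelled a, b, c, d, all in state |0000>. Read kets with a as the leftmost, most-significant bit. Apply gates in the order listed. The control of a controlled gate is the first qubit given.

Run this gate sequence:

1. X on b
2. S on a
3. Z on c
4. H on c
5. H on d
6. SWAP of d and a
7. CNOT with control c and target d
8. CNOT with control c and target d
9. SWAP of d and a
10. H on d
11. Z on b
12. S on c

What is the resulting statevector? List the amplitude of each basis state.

The resulting statevector has amplitude -sqrt(2)/2 on |0100>, -sqrt(2)*I/2 on |0110>, and 0 on every other basis state. Key observation: steps 5-10 multiply out to the identity, so the circuit reduces to the remaining gates.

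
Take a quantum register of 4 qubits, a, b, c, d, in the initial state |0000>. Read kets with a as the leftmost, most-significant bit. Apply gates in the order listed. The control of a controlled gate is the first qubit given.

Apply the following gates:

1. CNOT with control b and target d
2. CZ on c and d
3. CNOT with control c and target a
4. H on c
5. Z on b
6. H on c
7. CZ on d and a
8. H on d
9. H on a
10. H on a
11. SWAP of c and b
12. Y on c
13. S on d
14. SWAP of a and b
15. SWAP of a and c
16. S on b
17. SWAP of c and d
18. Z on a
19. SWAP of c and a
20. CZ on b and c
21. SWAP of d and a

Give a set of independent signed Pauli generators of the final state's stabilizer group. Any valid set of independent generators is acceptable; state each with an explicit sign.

The final state is stabilized by the group generated by +IIIY, +ZIII, +IZII, -IIZI; other independent generating sets are equally valid. Key observation: gates 9-10 undo each other exactly, leaving only the rest of the circuit to track.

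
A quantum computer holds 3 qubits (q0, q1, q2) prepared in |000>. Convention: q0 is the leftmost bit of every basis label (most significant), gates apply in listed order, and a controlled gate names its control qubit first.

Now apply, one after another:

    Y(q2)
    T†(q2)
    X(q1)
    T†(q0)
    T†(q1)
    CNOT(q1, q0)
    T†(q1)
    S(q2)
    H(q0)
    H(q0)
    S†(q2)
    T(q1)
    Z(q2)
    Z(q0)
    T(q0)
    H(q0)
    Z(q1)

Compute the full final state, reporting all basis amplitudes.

The resulting statevector has amplitude -sqrt(2)*exp(I*pi/4)/2 on |011>, sqrt(2)*exp(I*pi/4)/2 on |111>, and 0 on every other basis state. Key observation: gates 7-12 undo each other exactly, leaving only the rest of the circuit to track.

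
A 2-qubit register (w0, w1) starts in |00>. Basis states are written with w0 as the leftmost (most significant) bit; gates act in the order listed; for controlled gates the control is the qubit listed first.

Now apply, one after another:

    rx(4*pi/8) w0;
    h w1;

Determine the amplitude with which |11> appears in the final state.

The final state's coefficient on |11> equals -I/2.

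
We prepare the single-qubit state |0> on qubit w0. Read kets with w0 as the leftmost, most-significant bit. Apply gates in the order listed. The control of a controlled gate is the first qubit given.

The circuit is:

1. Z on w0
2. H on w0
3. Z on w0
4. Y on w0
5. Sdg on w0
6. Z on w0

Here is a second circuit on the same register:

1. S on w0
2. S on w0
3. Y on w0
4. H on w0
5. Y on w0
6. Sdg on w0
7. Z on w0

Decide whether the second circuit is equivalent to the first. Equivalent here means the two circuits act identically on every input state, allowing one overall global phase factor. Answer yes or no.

No: there is an input state on which the two circuits produce genuinely different outputs (not merely differing by a phase).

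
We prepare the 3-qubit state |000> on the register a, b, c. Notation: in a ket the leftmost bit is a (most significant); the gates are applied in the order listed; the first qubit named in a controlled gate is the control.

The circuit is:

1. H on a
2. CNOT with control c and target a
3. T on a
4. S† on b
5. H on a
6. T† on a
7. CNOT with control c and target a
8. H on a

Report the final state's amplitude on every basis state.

After the circuit, the state carries amplitude 1/2 on |000>, sqrt(2)*(2 + sqrt(2)*I)/4 on |100>, and 0 on every other basis state.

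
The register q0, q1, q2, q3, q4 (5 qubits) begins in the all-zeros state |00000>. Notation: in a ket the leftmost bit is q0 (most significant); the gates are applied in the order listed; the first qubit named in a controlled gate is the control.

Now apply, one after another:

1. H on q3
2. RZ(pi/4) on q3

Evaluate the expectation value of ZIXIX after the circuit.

The observable ZIXIX averages to 0.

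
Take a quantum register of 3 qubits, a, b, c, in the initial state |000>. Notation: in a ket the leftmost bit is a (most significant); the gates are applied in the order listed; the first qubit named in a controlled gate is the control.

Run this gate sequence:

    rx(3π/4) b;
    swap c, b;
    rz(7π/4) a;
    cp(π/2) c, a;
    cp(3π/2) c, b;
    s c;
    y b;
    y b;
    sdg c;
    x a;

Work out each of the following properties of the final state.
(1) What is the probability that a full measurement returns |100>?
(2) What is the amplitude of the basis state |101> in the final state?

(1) Outcome |100> occurs with probability 1/2 - sqrt(2)/4. Key observation: gates 6-9 undo each other exactly, leaving only the rest of the circuit to track.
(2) The final state's coefficient on |101> equals sqrt(sqrt(2) + 2)*exp(5*I*pi/8)/2.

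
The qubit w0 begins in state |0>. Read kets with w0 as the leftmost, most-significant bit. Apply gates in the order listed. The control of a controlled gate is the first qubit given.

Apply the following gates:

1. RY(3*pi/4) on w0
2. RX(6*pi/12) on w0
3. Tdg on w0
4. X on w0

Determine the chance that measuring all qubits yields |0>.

A full measurement returns |0> with probability 1/2.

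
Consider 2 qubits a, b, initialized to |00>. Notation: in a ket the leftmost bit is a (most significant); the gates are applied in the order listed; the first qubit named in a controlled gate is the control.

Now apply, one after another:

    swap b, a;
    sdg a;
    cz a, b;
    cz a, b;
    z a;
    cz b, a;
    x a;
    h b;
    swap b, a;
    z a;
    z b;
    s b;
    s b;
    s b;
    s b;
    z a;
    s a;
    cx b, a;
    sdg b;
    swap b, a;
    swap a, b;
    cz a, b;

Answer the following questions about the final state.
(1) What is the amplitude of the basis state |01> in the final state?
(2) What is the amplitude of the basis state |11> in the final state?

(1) The amplitude on |01> is -sqrt(2)/2. Key observation: the block from step 12 through step 15 cancels to the identity and can be dropped.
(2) The amplitude on |11> is -sqrt(2)*I/2.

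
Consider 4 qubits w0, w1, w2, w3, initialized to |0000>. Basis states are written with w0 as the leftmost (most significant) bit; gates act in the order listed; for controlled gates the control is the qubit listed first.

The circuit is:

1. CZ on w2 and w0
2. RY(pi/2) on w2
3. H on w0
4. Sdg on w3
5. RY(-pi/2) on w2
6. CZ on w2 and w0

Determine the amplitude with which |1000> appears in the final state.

The final state's coefficient on |1000> equals sqrt(2)/2.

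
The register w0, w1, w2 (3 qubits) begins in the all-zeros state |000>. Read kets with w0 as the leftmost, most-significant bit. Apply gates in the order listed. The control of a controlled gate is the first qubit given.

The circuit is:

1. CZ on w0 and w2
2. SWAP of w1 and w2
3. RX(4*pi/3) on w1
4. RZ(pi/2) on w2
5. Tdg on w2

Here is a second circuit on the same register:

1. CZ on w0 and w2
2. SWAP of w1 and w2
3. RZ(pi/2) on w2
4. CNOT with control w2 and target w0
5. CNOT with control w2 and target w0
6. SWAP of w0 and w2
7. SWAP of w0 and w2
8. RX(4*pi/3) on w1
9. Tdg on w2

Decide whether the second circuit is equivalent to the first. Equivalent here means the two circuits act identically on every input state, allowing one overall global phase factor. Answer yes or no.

Yes, they are equivalent — the unitaries differ by at most a global phase.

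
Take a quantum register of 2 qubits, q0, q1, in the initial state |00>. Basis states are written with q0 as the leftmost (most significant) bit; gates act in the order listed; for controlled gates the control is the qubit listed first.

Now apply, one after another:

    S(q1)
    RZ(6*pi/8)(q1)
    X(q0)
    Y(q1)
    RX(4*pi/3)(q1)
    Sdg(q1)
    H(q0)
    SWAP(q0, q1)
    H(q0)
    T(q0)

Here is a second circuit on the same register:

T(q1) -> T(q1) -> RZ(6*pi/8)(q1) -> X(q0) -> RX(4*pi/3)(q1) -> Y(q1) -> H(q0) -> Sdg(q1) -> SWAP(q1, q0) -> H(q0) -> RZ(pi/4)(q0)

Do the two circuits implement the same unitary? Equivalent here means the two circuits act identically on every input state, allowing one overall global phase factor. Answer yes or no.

No: there is an input state on which the two circuits produce genuinely different outputs (not merely differing by a phase).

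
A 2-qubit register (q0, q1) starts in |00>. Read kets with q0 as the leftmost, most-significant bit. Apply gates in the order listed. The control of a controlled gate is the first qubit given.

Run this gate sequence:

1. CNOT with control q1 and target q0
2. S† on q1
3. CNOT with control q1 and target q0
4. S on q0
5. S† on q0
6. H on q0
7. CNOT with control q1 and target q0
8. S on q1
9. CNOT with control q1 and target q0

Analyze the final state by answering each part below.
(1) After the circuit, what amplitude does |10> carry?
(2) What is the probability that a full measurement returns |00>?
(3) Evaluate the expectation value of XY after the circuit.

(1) The final state's coefficient on |10> equals sqrt(2)/2.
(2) Outcome |00> occurs with probability 1/2.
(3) The expectation value of XY is 0.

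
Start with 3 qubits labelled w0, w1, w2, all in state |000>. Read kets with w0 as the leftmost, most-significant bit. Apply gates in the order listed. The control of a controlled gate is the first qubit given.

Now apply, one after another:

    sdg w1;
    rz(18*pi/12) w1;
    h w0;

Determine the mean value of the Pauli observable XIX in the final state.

The observable XIX averages to 0.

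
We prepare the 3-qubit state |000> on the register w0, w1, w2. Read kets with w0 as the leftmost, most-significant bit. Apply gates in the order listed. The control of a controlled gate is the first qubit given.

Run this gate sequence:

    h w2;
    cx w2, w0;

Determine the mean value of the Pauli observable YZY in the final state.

The observable YZY averages to -1.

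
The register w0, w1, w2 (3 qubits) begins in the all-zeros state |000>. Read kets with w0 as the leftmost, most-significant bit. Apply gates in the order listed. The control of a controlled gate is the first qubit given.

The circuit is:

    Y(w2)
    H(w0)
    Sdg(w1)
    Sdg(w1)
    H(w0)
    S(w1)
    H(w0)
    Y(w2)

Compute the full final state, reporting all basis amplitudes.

The resulting statevector has amplitude sqrt(2)/2 on |000>, sqrt(2)/2 on |100>, and 0 on every other basis state.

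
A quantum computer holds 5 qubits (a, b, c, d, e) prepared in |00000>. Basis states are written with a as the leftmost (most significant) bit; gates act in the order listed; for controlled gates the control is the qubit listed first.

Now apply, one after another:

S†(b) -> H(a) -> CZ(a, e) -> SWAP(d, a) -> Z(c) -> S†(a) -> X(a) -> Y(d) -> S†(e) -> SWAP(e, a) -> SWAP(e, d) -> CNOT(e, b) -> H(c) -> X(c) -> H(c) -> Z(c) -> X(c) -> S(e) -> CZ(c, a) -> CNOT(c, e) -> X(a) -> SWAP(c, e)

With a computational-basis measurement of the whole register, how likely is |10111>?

Outcome |10111> occurs with probability 1/2. Key observation: gates 13-16 undo each other exactly, leaving only the rest of the circuit to track.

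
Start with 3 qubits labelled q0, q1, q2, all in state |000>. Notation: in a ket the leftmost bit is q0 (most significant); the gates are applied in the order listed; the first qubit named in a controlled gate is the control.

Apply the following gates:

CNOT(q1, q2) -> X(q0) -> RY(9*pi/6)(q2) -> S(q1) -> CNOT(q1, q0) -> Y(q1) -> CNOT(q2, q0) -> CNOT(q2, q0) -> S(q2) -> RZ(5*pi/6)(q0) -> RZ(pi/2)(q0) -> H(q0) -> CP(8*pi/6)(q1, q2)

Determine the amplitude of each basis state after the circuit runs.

The resulting statevector has amplitude 0 on |000>, 0 on |001>, exp(I*pi/6)/2 on |010>, -1/2 on |011>, 0 on |100>, 0 on |101>, -exp(I*pi/6)/2 on |110>, 1/2 on |111>. Key observation: steps 7-8 multiply out to the identity, so the circuit reduces to the remaining gates.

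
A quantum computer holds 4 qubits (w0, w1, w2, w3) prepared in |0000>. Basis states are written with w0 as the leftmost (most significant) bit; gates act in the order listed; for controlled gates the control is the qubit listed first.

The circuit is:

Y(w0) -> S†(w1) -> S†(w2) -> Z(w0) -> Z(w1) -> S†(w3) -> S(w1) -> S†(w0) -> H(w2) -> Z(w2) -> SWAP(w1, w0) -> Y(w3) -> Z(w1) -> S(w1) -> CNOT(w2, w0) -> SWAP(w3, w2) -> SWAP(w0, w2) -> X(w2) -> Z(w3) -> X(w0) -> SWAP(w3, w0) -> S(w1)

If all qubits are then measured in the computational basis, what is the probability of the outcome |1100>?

Outcome |1100> occurs with probability 1/2.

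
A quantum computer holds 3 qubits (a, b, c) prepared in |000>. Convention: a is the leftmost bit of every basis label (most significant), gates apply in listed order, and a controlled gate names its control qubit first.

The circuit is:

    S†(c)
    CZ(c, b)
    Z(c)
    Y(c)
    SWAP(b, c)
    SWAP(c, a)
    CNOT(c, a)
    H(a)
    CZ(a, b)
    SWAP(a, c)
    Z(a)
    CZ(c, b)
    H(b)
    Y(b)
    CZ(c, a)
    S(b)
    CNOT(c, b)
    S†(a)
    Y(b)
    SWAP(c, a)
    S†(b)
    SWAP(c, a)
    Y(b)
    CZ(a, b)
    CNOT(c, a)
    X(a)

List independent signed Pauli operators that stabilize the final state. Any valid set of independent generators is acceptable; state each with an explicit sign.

The final state is stabilized by the group generated by +XZY, -IXZ, -ZIZ; other independent generating sets are equally valid.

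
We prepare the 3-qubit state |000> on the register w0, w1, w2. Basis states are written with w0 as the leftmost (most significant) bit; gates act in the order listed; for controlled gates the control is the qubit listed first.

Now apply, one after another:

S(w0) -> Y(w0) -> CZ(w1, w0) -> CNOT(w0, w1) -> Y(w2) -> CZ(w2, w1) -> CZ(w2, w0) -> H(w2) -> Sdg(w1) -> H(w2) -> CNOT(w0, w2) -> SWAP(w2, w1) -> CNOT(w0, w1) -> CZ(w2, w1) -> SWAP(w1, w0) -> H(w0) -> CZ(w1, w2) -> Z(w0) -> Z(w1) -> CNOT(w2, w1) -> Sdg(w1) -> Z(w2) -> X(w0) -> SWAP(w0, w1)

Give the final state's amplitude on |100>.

|100> carries amplitude 0 in the final state.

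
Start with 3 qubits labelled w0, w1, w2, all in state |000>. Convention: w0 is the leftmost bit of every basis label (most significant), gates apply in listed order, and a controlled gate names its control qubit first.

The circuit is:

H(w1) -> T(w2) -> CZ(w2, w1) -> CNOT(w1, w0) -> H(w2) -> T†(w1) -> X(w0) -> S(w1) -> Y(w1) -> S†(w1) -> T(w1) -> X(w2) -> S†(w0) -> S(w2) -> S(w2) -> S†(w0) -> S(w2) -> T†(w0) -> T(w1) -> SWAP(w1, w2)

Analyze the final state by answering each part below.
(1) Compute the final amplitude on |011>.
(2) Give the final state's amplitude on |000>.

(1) The final state's coefficient on |011> equals 0.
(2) The final state's coefficient on |000> equals -exp(3*I*pi/4)/2.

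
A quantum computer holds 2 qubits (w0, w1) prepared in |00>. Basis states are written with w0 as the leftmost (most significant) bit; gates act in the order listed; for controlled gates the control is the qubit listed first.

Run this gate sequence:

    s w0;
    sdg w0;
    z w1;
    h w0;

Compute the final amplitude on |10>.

The amplitude on |10> is sqrt(2)/2. Key observation: gates 1-2 undo each other exactly, leaving only the rest of the circuit to track.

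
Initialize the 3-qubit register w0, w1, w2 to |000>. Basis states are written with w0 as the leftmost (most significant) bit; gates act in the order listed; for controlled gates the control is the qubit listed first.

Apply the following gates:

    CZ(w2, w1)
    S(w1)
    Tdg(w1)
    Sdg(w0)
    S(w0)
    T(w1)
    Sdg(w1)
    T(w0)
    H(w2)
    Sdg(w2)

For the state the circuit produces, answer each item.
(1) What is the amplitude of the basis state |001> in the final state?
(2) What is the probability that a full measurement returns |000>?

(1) |001> carries amplitude -sqrt(2)*I/2 in the final state.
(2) Outcome |000> occurs with probability 1/2.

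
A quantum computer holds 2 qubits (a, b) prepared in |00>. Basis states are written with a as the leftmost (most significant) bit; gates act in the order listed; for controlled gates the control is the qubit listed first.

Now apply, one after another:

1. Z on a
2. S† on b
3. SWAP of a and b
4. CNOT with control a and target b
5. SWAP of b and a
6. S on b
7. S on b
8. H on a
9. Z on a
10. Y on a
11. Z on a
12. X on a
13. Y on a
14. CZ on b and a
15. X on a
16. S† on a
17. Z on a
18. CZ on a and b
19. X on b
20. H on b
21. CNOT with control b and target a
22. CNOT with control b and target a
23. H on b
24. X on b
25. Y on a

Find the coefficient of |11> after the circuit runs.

The amplitude on |11> is 0.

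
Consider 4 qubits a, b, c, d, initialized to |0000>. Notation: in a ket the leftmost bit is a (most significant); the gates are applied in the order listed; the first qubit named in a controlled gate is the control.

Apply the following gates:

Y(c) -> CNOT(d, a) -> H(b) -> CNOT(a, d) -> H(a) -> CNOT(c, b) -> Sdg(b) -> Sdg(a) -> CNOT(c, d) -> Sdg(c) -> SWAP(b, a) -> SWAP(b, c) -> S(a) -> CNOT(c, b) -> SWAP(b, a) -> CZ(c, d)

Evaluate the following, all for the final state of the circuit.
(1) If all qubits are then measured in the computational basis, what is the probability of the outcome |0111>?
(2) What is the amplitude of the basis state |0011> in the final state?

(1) A full measurement returns |0111> with probability 1/4.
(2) |0011> carries amplitude I/2 in the final state.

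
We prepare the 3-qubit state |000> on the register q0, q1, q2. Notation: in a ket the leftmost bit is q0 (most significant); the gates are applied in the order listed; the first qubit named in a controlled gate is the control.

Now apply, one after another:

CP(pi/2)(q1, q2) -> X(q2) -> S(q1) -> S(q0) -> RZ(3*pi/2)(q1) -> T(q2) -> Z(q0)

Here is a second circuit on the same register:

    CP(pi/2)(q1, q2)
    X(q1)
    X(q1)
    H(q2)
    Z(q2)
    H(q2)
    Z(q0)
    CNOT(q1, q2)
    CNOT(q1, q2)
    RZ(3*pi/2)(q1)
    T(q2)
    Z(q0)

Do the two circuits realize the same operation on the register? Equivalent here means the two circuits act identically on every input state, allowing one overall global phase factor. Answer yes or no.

No — the two circuits implement different unitaries, even allowing a global phase.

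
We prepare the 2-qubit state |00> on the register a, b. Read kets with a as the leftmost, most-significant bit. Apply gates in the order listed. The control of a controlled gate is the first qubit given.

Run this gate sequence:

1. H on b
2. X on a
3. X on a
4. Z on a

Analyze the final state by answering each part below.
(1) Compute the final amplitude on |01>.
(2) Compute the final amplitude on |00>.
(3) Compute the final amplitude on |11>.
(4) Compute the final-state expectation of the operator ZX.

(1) |01> carries amplitude sqrt(2)/2 in the final state.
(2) The amplitude on |00> is sqrt(2)/2.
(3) The amplitude on |11> is 0.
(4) The expectation value of ZX is 1.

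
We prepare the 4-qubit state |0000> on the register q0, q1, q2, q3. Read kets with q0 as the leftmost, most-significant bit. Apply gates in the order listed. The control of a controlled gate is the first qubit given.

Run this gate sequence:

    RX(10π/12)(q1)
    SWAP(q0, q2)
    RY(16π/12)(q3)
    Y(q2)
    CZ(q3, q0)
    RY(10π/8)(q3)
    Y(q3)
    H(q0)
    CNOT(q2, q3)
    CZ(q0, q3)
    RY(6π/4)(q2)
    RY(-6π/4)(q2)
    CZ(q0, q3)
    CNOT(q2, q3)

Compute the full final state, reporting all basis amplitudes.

The resulting statevector has amplitude 0 on |0000>, 0 on |0001>, -sqrt(3*sqrt(2) + 6)/16 - 3*sqrt(2 - sqrt(2))/16 + sqrt(6 - 3*sqrt(2))/16 + sqrt(sqrt(2) + 2)/16 on |0010>, -sqrt(3*sqrt(2) + 6)/16 - sqrt(6 - 3*sqrt(2))/16 + sqrt(2 - sqrt(2))/16 + 3*sqrt(sqrt(2) + 2)/16 on |0011>, 0 on |0100>, 0 on |0101>, I*(sqrt(6 - 3*sqrt(2))/16 + sqrt(sqrt(2) + 2)/16 + 3*sqrt(2 - sqrt(2))/16 + sqrt(3*sqrt(2) + 6)/16) on |0110>, I*(-3*sqrt(sqrt(2) + 2)/16 - sqrt(3*sqrt(2) + 6)/16 + sqrt(2 - sqrt(2))/16 + sqrt(6 - 3*sqrt(2))/16) on |0111>, 0 on |1000>, 0 on |1001>, -sqrt(3*sqrt(2) + 6)/16 - 3*sqrt(2 - sqrt(2))/16 + sqrt(6 - 3*sqrt(2))/16 + sqrt(sqrt(2) + 2)/16 on |1010>, -sqrt(3*sqrt(2) + 6)/16 - sqrt(6 - 3*sqrt(2))/16 + sqrt(2 - sqrt(2))/16 + 3*sqrt(sqrt(2) + 2)/16 on |1011>, 0 on |1100>, 0 on |1101>, I*(sqrt(6 - 3*sqrt(2))/16 + sqrt(sqrt(2) + 2)/16 + 3*sqrt(2 - sqrt(2))/16 + sqrt(3*sqrt(2) + 6)/16) on |1110>, I*(-3*sqrt(sqrt(2) + 2)/16 - sqrt(3*sqrt(2) + 6)/16 + sqrt(2 - sqrt(2))/16 + sqrt(6 - 3*sqrt(2))/16) on |1111>.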